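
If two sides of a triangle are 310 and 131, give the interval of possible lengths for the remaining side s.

179 < s < 441

By the triangle inequality, s must be less than 310 + 131 = 441 and greater than |310 − 131| = 179.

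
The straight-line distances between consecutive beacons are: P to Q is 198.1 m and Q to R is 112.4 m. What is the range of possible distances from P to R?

85.7 ≤ PR ≤ 310.5 m

By the triangle inequality, |198.1 − 112.4| ≤ PR ≤ 198.1 + 112.4.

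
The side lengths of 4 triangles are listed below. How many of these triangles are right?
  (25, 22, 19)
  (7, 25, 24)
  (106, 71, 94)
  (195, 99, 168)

2

(25,22,19): 19²+22² = 845 > 625 = 25² → acute
(7,25,24): 7²+24² = 625 = 25² → right
(106,71,94): 71²+94² = 13877 > 11236 = 106² → acute
(195,99,168): 99²+168² = 38025 = 195² → right
2 of the 4 are right.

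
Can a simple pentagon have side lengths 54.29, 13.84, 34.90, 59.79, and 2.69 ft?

Yes

A pentagon exists iff every side is shorter than the sum of the others — equivalently, the longest side is less than the sum of the rest.
Longest side 59.79 < 105.72 (sum of the remaining 4), so yes.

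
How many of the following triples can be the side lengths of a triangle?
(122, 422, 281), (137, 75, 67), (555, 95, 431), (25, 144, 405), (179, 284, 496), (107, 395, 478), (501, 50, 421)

2

(122,281,422): 122+281 ≤ 422 → not valid
(67,75,137): 67+75 > 137 → valid
(95,431,555): 95+431 ≤ 555 → not valid
(25,144,405): 25+144 ≤ 405 → not valid
(179,284,496): 179+284 ≤ 496 → not valid
(107,395,478): 107+395 > 478 → valid
(50,421,501): 50+421 ≤ 501 → not valid
2 of the 7 triples form a triangle.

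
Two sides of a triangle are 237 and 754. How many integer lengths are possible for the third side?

The third side lies in the open interval (517, 991).
Integers from 518 to 990 inclusive: 990 − 518 + 1 = 473.

473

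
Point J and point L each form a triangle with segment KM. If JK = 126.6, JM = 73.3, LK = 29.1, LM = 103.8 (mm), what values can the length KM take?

From triangle JKM: |126.6 − 73.3| < KM < 126.6 + 73.3, i.e. 53.3 < KM < 199.9.
From triangle LKM: 74.7 < KM < 132.9.
Both must hold, so KM lies in the intersection.

74.7 < KM < 132.9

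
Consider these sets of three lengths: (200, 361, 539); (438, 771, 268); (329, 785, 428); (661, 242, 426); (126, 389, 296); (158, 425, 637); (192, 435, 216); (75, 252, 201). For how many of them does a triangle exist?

(200,361,539): 200+361 > 539 → valid
(268,438,771): 268+438 ≤ 771 → not valid
(329,428,785): 329+428 ≤ 785 → not valid
(242,426,661): 242+426 > 661 → valid
(126,296,389): 126+296 > 389 → valid
(158,425,637): 158+425 ≤ 637 → not valid
(192,216,435): 192+216 ≤ 435 → not valid
(75,201,252): 75+201 > 252 → valid
4 of the 8 triples form a triangle.

4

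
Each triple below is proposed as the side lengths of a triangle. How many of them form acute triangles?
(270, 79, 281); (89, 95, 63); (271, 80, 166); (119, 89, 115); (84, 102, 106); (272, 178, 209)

5

(270,79,281): 79²+270² = 79141 > 78961 = 281² → acute
(89,95,63): 63²+89² = 11890 > 9025 = 95² → acute
(271,80,166): 80+166 ≤ 271, not a triangle
(119,89,115): 89²+115² = 21146 > 14161 = 119² → acute
(84,102,106): 84²+102² = 17460 > 11236 = 106² → acute
(272,178,209): 178²+209² = 75365 > 73984 = 272² → acute
5 of the 6 are acute.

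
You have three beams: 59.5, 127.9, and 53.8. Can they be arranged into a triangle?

No

The longest side is 127.9, but the other two sum to only 113.3.
113.3 < 127.9, so the triangle inequality fails.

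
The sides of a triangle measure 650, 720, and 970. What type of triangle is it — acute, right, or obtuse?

right

Compare the square of the longest side to the sum of squares of the other two: 650² + 720² = 940900 = 970².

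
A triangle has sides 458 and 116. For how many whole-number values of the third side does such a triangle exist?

231

The third side lies in the open interval (342, 574).
Integers from 343 to 573 inclusive: 573 − 343 + 1 = 231.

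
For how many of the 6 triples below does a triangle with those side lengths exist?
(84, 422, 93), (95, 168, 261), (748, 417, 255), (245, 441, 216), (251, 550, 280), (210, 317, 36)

2

(84,93,422): 84+93 ≤ 422 → not valid
(95,168,261): 95+168 > 261 → valid
(255,417,748): 255+417 ≤ 748 → not valid
(216,245,441): 216+245 > 441 → valid
(251,280,550): 251+280 ≤ 550 → not valid
(36,210,317): 36+210 ≤ 317 → not valid
2 of the 6 triples form a triangle.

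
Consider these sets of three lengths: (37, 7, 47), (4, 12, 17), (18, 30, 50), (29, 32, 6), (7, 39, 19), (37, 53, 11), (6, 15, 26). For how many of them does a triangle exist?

1

(7,37,47): 7+37 ≤ 47 → not valid
(4,12,17): 4+12 ≤ 17 → not valid
(18,30,50): 18+30 ≤ 50 → not valid
(6,29,32): 6+29 > 32 → valid
(7,19,39): 7+19 ≤ 39 → not valid
(11,37,53): 11+37 ≤ 53 → not valid
(6,15,26): 6+15 ≤ 26 → not valid
1 of the 7 triples forms a triangle.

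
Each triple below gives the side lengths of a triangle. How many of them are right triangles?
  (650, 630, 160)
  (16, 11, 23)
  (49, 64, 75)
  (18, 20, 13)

(650,630,160): 160²+630² = 422500 = 650² → right
(16,11,23): 11²+16² = 377 < 529 = 23² → obtuse
(49,64,75): 49²+64² = 6497 > 5625 = 75² → acute
(18,20,13): 13²+18² = 493 > 400 = 20² → acute
1 of the 4 is right.

1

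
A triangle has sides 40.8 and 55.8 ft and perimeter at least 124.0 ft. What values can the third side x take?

Triangle inequality alone gives 15.0 < x < 96.6.
The perimeter condition gives x ≥ 124.0 − 40.8 − 55.8 = 27.4.
Intersecting the two: 27.4 ≤ x < 96.6.

27.4 ≤ x < 96.6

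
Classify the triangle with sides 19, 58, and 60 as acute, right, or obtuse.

Compare the square of the longest side to the sum of squares of the other two: 19² + 58² = 3725 > 3600 = 60².

acute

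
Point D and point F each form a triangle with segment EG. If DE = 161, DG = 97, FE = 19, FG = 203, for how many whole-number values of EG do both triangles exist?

37

From triangle DEG: 64 < EG < 258.
From triangle FEG: 184 < EG < 222.
Intersection: 184 < EG < 222, so integers 185 through 221: 37 values.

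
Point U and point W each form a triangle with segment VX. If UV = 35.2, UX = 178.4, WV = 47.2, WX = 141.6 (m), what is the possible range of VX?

143.2 < VX < 188.8

From triangle UVX: |35.2 − 178.4| < VX < 35.2 + 178.4, i.e. 143.2 < VX < 213.6.
From triangle WVX: 94.4 < VX < 188.8.
Both must hold, so VX lies in the intersection.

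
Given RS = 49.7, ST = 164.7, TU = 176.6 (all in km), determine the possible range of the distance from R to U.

The maximum is all hops collinear in one direction: 49.7 + 164.7 + 176.6 = 391.0.
The longest hop is 176.6; the others sum to 214.4. Since 176.6 ≤ 214.4, the path can fold back on itself completely, so the minimum distance is 0.

0 ≤ RU ≤ 391.0 km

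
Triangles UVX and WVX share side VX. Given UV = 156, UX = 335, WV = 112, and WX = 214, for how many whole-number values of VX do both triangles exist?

146

From triangle UVX: 179 < VX < 491.
From triangle WVX: 102 < VX < 326.
Intersection: 179 < VX < 326, so integers 180 through 325: 146 values.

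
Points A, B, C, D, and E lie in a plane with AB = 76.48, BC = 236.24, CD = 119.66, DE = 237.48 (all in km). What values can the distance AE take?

0 ≤ AE ≤ 669.86 km

The maximum is all hops collinear in one direction: 76.48 + 236.24 + 119.66 + 237.48 = 669.86.
The longest hop is 237.48; the others sum to 432.38. Since 237.48 ≤ 432.38, the path can fold back on itself completely, so the minimum distance is 0.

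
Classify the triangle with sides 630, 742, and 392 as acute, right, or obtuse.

right

Compare the square of the longest side to the sum of squares of the other two: 392² + 630² = 550564 = 742².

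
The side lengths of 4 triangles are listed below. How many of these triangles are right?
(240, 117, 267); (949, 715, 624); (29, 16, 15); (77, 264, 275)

3

(240,117,267): 117²+240² = 71289 = 267² → right
(949,715,624): 624²+715² = 900601 = 949² → right
(29,16,15): 15²+16² = 481 < 841 = 29² → obtuse
(77,264,275): 77²+264² = 75625 = 275² → right
3 of the 4 are right.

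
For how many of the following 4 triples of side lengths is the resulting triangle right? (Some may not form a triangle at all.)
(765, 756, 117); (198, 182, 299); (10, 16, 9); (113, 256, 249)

1

(765,756,117): 117²+756² = 585225 = 765² → right
(198,182,299): 182²+198² = 72328 < 89401 = 299² → obtuse
(10,16,9): 9²+10² = 181 < 256 = 16² → obtuse
(113,256,249): 113²+249² = 74770 > 65536 = 256² → acute
1 of the 4 is right.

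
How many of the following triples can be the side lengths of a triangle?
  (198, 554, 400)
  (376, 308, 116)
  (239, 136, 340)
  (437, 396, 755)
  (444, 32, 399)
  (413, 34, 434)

(198,400,554): 198+400 > 554 → valid
(116,308,376): 116+308 > 376 → valid
(136,239,340): 136+239 > 340 → valid
(396,437,755): 396+437 > 755 → valid
(32,399,444): 32+399 ≤ 444 → not valid
(34,413,434): 34+413 > 434 → valid
5 of the 6 triples form a triangle.

5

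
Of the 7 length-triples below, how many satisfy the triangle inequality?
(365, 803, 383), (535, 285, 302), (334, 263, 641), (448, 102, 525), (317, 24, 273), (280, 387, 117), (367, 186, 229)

(365,383,803): 365+383 ≤ 803 → not valid
(285,302,535): 285+302 > 535 → valid
(263,334,641): 263+334 ≤ 641 → not valid
(102,448,525): 102+448 > 525 → valid
(24,273,317): 24+273 ≤ 317 → not valid
(117,280,387): 117+280 > 387 → valid
(186,229,367): 186+229 > 367 → valid
4 of the 7 triples form a triangle.

4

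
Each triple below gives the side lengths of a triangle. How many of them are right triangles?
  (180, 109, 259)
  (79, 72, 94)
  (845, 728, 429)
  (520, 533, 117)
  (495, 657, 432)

3

(180,109,259): 109²+180² = 44281 < 67081 = 259² → obtuse
(79,72,94): 72²+79² = 11425 > 8836 = 94² → acute
(845,728,429): 429²+728² = 714025 = 845² → right
(520,533,117): 117²+520² = 284089 = 533² → right
(495,657,432): 432²+495² = 431649 = 657² → right
3 of the 5 are right.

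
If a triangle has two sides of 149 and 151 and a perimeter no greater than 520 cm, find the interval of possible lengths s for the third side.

Triangle inequality alone gives 2 < s < 300.
The perimeter condition gives s ≤ 520 − 149 − 151 = 220.
Intersecting the two: 2 < s ≤ 220.

2 < s ≤ 220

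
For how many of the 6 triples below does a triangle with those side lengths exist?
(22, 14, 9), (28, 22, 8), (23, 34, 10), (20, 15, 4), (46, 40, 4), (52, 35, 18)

(9,14,22): 9+14 > 22 → valid
(8,22,28): 8+22 > 28 → valid
(10,23,34): 10+23 ≤ 34 → not valid
(4,15,20): 4+15 ≤ 20 → not valid
(4,40,46): 4+40 ≤ 46 → not valid
(18,35,52): 18+35 > 52 → valid
3 of the 6 triples form a triangle.

3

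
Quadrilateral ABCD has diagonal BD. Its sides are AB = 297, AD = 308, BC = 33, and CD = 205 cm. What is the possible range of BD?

From triangle ABD: |297 − 308| < BD < 297 + 308, i.e. 11 < BD < 605.
From triangle CBD: 172 < BD < 238.
Both must hold, so BD lies in the intersection.

172 < BD < 238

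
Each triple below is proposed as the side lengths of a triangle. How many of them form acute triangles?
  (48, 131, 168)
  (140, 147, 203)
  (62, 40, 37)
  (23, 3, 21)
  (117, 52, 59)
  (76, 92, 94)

(48,131,168): 48²+131² = 19465 < 28224 = 168² → obtuse
(140,147,203): 140²+147² = 41209 = 203² → right
(62,40,37): 37²+40² = 2969 < 3844 = 62² → obtuse
(23,3,21): 3²+21² = 450 < 529 = 23² → obtuse
(117,52,59): 52+59 ≤ 117, not a triangle
(76,92,94): 76²+92² = 14240 > 8836 = 94² → acute
1 of the 6 is acute.

1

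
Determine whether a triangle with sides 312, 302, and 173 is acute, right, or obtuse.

acute

Compare the square of the longest side to the sum of squares of the other two: 173² + 302² = 121133 > 97344 = 312².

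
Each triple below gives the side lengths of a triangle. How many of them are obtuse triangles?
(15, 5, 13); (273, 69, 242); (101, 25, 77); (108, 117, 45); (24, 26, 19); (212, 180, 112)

3

(15,5,13): 5²+13² = 194 < 225 = 15² → obtuse
(273,69,242): 69²+242² = 63325 < 74529 = 273² → obtuse
(101,25,77): 25²+77² = 6554 < 10201 = 101² → obtuse
(108,117,45): 45²+108² = 13689 = 117² → right
(24,26,19): 19²+24² = 937 > 676 = 26² → acute
(212,180,112): 112²+180² = 44944 = 212² → right
3 of the 6 are obtuse.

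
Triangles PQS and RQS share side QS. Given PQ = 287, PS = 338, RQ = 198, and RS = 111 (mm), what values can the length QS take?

87 < QS < 309

From triangle PQS: |287 − 338| < QS < 287 + 338, i.e. 51 < QS < 625.
From triangle RQS: 87 < QS < 309.
Both must hold, so QS lies in the intersection.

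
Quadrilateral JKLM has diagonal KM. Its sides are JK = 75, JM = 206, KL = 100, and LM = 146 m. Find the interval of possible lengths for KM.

131 < KM < 246

From triangle JKM: |75 − 206| < KM < 75 + 206, i.e. 131 < KM < 281.
From triangle LKM: 46 < KM < 246.
Both must hold, so KM lies in the intersection.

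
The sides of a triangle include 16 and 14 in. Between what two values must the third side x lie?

2 < x < 30

By the triangle inequality, x must be less than 16 + 14 = 30 and greater than |16 − 14| = 2.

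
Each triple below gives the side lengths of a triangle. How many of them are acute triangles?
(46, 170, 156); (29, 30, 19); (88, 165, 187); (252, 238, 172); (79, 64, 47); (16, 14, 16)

4

(46,170,156): 46²+156² = 26452 < 28900 = 170² → obtuse
(29,30,19): 19²+29² = 1202 > 900 = 30² → acute
(88,165,187): 88²+165² = 34969 = 187² → right
(252,238,172): 172²+238² = 86228 > 63504 = 252² → acute
(79,64,47): 47²+64² = 6305 > 6241 = 79² → acute
(16,14,16): 14²+16² = 452 > 256 = 16² → acute
4 of the 6 are acute.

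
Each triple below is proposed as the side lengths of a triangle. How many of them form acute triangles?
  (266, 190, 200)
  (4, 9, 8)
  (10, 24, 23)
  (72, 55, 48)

(266,190,200): 190²+200² = 76100 > 70756 = 266² → acute
(4,9,8): 4²+8² = 80 < 81 = 9² → obtuse
(10,24,23): 10²+23² = 629 > 576 = 24² → acute
(72,55,48): 48²+55² = 5329 > 5184 = 72² → acute
3 of the 4 are acute.

3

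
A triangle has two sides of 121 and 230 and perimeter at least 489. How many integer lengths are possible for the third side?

Triangle inequality: 109 < x < 351. Perimeter ≥ 489 gives x ≥ 489 − 121 − 230 = 138.
So 138 ≤ x < 351; integers 138 through 350: 213 values.

213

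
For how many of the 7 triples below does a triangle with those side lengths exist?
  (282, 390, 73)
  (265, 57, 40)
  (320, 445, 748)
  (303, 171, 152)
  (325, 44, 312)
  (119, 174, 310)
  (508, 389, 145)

(73,282,390): 73+282 ≤ 390 → not valid
(40,57,265): 40+57 ≤ 265 → not valid
(320,445,748): 320+445 > 748 → valid
(152,171,303): 152+171 > 303 → valid
(44,312,325): 44+312 > 325 → valid
(119,174,310): 119+174 ≤ 310 → not valid
(145,389,508): 145+389 > 508 → valid
4 of the 7 triples form a triangle.

4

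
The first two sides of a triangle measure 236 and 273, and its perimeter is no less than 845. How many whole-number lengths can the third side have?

Triangle inequality: 37 < x < 509. Perimeter ≥ 845 gives x ≥ 845 − 236 − 273 = 336.
So 336 ≤ x < 509; integers 336 through 508: 173 values.

173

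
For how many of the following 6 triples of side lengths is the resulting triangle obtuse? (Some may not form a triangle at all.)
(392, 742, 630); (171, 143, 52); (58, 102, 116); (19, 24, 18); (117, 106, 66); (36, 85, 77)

1

(392,742,630): 392²+630² = 550564 = 742² → right
(171,143,52): 52²+143² = 23153 < 29241 = 171² → obtuse
(58,102,116): 58²+102² = 13768 > 13456 = 116² → acute
(19,24,18): 18²+19² = 685 > 576 = 24² → acute
(117,106,66): 66²+106² = 15592 > 13689 = 117² → acute
(36,85,77): 36²+77² = 7225 = 85² → right
1 of the 6 is obtuse.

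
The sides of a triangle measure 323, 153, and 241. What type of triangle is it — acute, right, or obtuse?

Compare the square of the longest side to the sum of squares of the other two: 153² + 241² = 81490 < 104329 = 323².

obtuse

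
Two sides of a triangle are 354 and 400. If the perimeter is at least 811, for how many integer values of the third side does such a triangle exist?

697

Triangle inequality: 46 < x < 754. Perimeter ≥ 811 gives x ≥ 811 − 354 − 400 = 57.
So 57 ≤ x < 754; integers 57 through 753: 697 values.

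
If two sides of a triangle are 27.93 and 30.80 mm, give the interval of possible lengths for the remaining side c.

By the triangle inequality, c must be less than 27.93 + 30.80 = 58.73 and greater than |27.93 − 30.80| = 2.87.

2.87 < c < 58.73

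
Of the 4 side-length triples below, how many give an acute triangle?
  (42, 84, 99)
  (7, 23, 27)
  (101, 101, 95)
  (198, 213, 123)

(42,84,99): 42²+84² = 8820 < 9801 = 99² → obtuse
(7,23,27): 7²+23² = 578 < 729 = 27² → obtuse
(101,101,95): 95²+101² = 19226 > 10201 = 101² → acute
(198,213,123): 123²+198² = 54333 > 45369 = 213² → acute
2 of the 4 are acute.

2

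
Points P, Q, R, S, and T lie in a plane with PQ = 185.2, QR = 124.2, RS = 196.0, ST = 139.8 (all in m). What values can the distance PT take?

0 ≤ PT ≤ 645.2 m

The maximum is all hops collinear in one direction: 185.2 + 124.2 + 196.0 + 139.8 = 645.2.
The longest hop is 196.0; the others sum to 449.2. Since 196.0 ≤ 449.2, the path can fold back on itself completely, so the minimum distance is 0.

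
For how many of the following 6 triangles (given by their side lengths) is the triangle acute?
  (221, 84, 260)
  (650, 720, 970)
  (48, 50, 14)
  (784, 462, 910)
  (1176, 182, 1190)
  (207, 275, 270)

(221,84,260): 84²+221² = 55897 < 67600 = 260² → obtuse
(650,720,970): 650²+720² = 940900 = 970² → right
(48,50,14): 14²+48² = 2500 = 50² → right
(784,462,910): 462²+784² = 828100 = 910² → right
(1176,182,1190): 182²+1176² = 1416100 = 1190² → right
(207,275,270): 207²+270² = 115749 > 75625 = 275² → acute
1 of the 6 is acute.

1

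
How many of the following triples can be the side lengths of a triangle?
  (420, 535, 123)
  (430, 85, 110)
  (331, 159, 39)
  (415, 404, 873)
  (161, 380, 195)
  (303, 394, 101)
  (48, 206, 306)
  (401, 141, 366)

(123,420,535): 123+420 > 535 → valid
(85,110,430): 85+110 ≤ 430 → not valid
(39,159,331): 39+159 ≤ 331 → not valid
(404,415,873): 404+415 ≤ 873 → not valid
(161,195,380): 161+195 ≤ 380 → not valid
(101,303,394): 101+303 > 394 → valid
(48,206,306): 48+206 ≤ 306 → not valid
(141,366,401): 141+366 > 401 → valid
3 of the 8 triples form a triangle.

3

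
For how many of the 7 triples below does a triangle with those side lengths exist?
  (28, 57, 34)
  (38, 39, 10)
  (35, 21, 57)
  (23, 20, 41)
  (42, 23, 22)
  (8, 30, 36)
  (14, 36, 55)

(28,34,57): 28+34 > 57 → valid
(10,38,39): 10+38 > 39 → valid
(21,35,57): 21+35 ≤ 57 → not valid
(20,23,41): 20+23 > 41 → valid
(22,23,42): 22+23 > 42 → valid
(8,30,36): 8+30 > 36 → valid
(14,36,55): 14+36 ≤ 55 → not valid
5 of the 7 triples form a triangle.

5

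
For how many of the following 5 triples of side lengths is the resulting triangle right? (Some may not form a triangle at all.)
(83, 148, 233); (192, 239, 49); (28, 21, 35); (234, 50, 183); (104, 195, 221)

(83,148,233): 83+148 ≤ 233, not a triangle
(192,239,49): 49²+192² = 39265 < 57121 = 239² → obtuse
(28,21,35): 21²+28² = 1225 = 35² → right
(234,50,183): 50+183 ≤ 234, not a triangle
(104,195,221): 104²+195² = 48841 = 221² → right
2 of the 5 are right.

2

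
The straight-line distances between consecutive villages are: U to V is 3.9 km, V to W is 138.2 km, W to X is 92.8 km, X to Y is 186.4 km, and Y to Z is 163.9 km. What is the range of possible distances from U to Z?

The maximum is all hops collinear in one direction: 3.9 + 138.2 + 92.8 + 186.4 + 163.9 = 585.2.
The longest hop is 186.4; the others sum to 398.8. Since 186.4 ≤ 398.8, the path can fold back on itself completely, so the minimum distance is 0.

0 ≤ UZ ≤ 585.2 km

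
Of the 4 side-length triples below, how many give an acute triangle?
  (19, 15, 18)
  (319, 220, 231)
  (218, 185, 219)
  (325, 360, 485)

2

(19,15,18): 15²+18² = 549 > 361 = 19² → acute
(319,220,231): 220²+231² = 101761 = 319² → right
(218,185,219): 185²+218² = 81749 > 47961 = 219² → acute
(325,360,485): 325²+360² = 235225 = 485² → right
2 of the 4 are acute.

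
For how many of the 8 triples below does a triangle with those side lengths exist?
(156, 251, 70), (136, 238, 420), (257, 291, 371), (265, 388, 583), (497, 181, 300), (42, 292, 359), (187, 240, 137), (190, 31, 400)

3

(70,156,251): 70+156 ≤ 251 → not valid
(136,238,420): 136+238 ≤ 420 → not valid
(257,291,371): 257+291 > 371 → valid
(265,388,583): 265+388 > 583 → valid
(181,300,497): 181+300 ≤ 497 → not valid
(42,292,359): 42+292 ≤ 359 → not valid
(137,187,240): 137+187 > 240 → valid
(31,190,400): 31+190 ≤ 400 → not valid
3 of the 8 triples form a triangle.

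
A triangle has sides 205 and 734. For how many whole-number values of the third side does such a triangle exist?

The third side lies in the open interval (529, 939).
Integers from 530 to 938 inclusive: 938 − 530 + 1 = 409.

409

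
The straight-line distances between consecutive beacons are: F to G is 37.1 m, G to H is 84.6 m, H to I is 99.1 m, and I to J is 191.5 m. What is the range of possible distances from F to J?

0 ≤ FJ ≤ 412.3 m

The maximum is all hops collinear in one direction: 37.1 + 84.6 + 99.1 + 191.5 = 412.3.
The longest hop is 191.5; the others sum to 220.8. Since 191.5 ≤ 220.8, the path can fold back on itself completely, so the minimum distance is 0.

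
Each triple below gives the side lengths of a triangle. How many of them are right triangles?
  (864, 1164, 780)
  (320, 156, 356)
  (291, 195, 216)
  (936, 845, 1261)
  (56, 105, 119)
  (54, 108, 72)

5

(864,1164,780): 780²+864² = 1354896 = 1164² → right
(320,156,356): 156²+320² = 126736 = 356² → right
(291,195,216): 195²+216² = 84681 = 291² → right
(936,845,1261): 845²+936² = 1590121 = 1261² → right
(56,105,119): 56²+105² = 14161 = 119² → right
(54,108,72): 54²+72² = 8100 < 11664 = 108² → obtuse
5 of the 6 are right.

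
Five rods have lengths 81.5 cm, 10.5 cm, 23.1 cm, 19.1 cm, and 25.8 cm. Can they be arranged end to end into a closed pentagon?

No

For a pentagon, each side must be shorter than the sum of the others.
Here the longest side is 81.5, but the remaining 4 sides sum to only 78.5.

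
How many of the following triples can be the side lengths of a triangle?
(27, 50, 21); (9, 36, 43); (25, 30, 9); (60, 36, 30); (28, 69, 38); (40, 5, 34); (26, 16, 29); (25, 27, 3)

5

(21,27,50): 21+27 ≤ 50 → not valid
(9,36,43): 9+36 > 43 → valid
(9,25,30): 9+25 > 30 → valid
(30,36,60): 30+36 > 60 → valid
(28,38,69): 28+38 ≤ 69 → not valid
(5,34,40): 5+34 ≤ 40 → not valid
(16,26,29): 16+26 > 29 → valid
(3,25,27): 3+25 > 27 → valid
5 of the 8 triples form a triangle.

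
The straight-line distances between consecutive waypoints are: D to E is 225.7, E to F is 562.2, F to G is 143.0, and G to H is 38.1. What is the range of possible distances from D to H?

The maximum is all hops collinear in one direction: 225.7 + 562.2 + 143.0 + 38.1 = 969.0.
The longest hop is 562.2; the others sum to 406.8. Folding the others back against it leaves at least 562.2 − 406.8 = 155.4.

155.4 ≤ DH ≤ 969.0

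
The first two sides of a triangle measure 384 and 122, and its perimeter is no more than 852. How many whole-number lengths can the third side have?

Triangle inequality: 262 < x < 506. Perimeter ≤ 852 gives x ≤ 852 − 384 − 122 = 346.
So 262 < x ≤ 346; integers 263 through 346: 84 values.

84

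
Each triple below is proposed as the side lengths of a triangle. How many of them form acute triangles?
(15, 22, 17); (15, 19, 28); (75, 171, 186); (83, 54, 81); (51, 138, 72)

3

(15,22,17): 15²+17² = 514 > 484 = 22² → acute
(15,19,28): 15²+19² = 586 < 784 = 28² → obtuse
(75,171,186): 75²+171² = 34866 > 34596 = 186² → acute
(83,54,81): 54²+81² = 9477 > 6889 = 83² → acute
(51,138,72): 51+72 ≤ 138, not a triangle
3 of the 5 are acute.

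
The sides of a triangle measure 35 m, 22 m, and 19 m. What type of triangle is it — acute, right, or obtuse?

Compare the square of the longest side to the sum of squares of the other two: 19² + 22² = 845 < 1225 = 35².

obtuse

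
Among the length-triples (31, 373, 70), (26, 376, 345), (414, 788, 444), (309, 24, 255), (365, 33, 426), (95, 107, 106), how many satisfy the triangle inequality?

2

(31,70,373): 31+70 ≤ 373 → not valid
(26,345,376): 26+345 ≤ 376 → not valid
(414,444,788): 414+444 > 788 → valid
(24,255,309): 24+255 ≤ 309 → not valid
(33,365,426): 33+365 ≤ 426 → not valid
(95,106,107): 95+106 > 107 → valid
2 of the 6 triples form a triangle.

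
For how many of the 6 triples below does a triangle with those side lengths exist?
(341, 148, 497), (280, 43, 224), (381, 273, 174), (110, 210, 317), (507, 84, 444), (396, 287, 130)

4

(148,341,497): 148+341 ≤ 497 → not valid
(43,224,280): 43+224 ≤ 280 → not valid
(174,273,381): 174+273 > 381 → valid
(110,210,317): 110+210 > 317 → valid
(84,444,507): 84+444 > 507 → valid
(130,287,396): 130+287 > 396 → valid
4 of the 6 triples form a triangle.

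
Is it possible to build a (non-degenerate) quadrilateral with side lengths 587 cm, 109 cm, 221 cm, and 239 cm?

For a quadrilateral, each side must be shorter than the sum of the others.
Here the longest side is 587, but the remaining 3 sides sum to only 569.

No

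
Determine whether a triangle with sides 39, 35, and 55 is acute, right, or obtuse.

Compare the square of the longest side to the sum of squares of the other two: 35² + 39² = 2746 < 3025 = 55².

obtuse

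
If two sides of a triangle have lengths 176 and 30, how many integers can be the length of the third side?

59

The third side lies in the open interval (146, 206).
Integers from 147 to 205 inclusive: 205 − 147 + 1 = 59.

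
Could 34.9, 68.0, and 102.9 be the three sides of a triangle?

No

The two shorter sides sum to 102.9, exactly equal to the longest side 102.9.
That gives only a degenerate (flat) triangle — the inequality must be strict.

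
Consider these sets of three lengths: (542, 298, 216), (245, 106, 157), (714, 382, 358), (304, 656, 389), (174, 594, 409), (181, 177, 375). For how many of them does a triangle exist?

(216,298,542): 216+298 ≤ 542 → not valid
(106,157,245): 106+157 > 245 → valid
(358,382,714): 358+382 > 714 → valid
(304,389,656): 304+389 > 656 → valid
(174,409,594): 174+409 ≤ 594 → not valid
(177,181,375): 177+181 ≤ 375 → not valid
3 of the 6 triples form a triangle.

3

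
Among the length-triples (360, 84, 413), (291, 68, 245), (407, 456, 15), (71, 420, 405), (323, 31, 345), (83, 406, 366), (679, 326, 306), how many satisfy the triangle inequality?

(84,360,413): 84+360 > 413 → valid
(68,245,291): 68+245 > 291 → valid
(15,407,456): 15+407 ≤ 456 → not valid
(71,405,420): 71+405 > 420 → valid
(31,323,345): 31+323 > 345 → valid
(83,366,406): 83+366 > 406 → valid
(306,326,679): 306+326 ≤ 679 → not valid
5 of the 7 triples form a triangle.

5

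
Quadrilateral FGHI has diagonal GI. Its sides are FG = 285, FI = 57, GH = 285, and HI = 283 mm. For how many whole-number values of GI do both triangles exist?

From triangle FGI: 228 < GI < 342.
From triangle HGI: 2 < GI < 568.
Intersection: 228 < GI < 342, so integers 229 through 341: 113 values.

113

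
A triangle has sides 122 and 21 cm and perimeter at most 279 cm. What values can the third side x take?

101 < x ≤ 136 cm

Triangle inequality alone gives 101 < x < 143.
The perimeter condition gives x ≤ 279 − 122 − 21 = 136.
Intersecting the two: 101 < x ≤ 136.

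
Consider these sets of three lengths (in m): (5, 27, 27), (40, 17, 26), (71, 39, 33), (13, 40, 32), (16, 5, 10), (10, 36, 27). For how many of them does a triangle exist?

(5,27,27): 5+27 > 27 → valid
(17,26,40): 17+26 > 40 → valid
(33,39,71): 33+39 > 71 → valid
(13,32,40): 13+32 > 40 → valid
(5,10,16): 5+10 ≤ 16 → not valid
(10,27,36): 10+27 > 36 → valid
5 of the 6 triples form a triangle.

5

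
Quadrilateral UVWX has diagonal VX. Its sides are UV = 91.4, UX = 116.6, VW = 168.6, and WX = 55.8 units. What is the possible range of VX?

112.8 < VX < 208.0

From triangle UVX: |91.4 − 116.6| < VX < 91.4 + 116.6, i.e. 25.2 < VX < 208.0.
From triangle WVX: 112.8 < VX < 224.4.
Both must hold, so VX lies in the intersection.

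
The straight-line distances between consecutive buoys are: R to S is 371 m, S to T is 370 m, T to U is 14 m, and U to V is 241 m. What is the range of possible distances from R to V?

0 ≤ RV ≤ 996 m

The maximum is all hops collinear in one direction: 371 + 370 + 14 + 241 = 996.
The longest hop is 371; the others sum to 625. Since 371 ≤ 625, the path can fold back on itself completely, so the minimum distance is 0.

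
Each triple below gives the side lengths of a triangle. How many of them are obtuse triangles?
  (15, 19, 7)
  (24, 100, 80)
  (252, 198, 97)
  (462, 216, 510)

(15,19,7): 7²+15² = 274 < 361 = 19² → obtuse
(24,100,80): 24²+80² = 6976 < 10000 = 100² → obtuse
(252,198,97): 97²+198² = 48613 < 63504 = 252² → obtuse
(462,216,510): 216²+462² = 260100 = 510² → right
3 of the 4 are obtuse.

3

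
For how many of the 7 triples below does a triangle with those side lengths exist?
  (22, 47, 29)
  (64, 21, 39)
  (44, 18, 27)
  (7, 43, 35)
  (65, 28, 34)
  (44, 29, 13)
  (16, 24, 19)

3

(22,29,47): 22+29 > 47 → valid
(21,39,64): 21+39 ≤ 64 → not valid
(18,27,44): 18+27 > 44 → valid
(7,35,43): 7+35 ≤ 43 → not valid
(28,34,65): 28+34 ≤ 65 → not valid
(13,29,44): 13+29 ≤ 44 → not valid
(16,19,24): 16+19 > 24 → valid
3 of the 7 triples form a triangle.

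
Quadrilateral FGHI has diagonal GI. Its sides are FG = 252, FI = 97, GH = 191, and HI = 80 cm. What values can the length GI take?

155 < GI < 271

From triangle FGI: |252 − 97| < GI < 252 + 97, i.e. 155 < GI < 349.
From triangle HGI: 111 < GI < 271.
Both must hold, so GI lies in the intersection.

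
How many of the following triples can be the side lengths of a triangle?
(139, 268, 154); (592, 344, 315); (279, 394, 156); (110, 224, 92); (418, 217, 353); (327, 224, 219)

5

(139,154,268): 139+154 > 268 → valid
(315,344,592): 315+344 > 592 → valid
(156,279,394): 156+279 > 394 → valid
(92,110,224): 92+110 ≤ 224 → not valid
(217,353,418): 217+353 > 418 → valid
(219,224,327): 219+224 > 327 → valid
5 of the 6 triples form a triangle.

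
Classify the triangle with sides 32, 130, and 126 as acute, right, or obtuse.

right

Compare the square of the longest side to the sum of squares of the other two: 32² + 126² = 16900 = 130².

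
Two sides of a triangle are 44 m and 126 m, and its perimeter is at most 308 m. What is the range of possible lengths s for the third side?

Triangle inequality alone gives 82 < s < 170.
The perimeter condition gives s ≤ 308 − 44 − 126 = 138.
Intersecting the two: 82 < s ≤ 138.

82 < s ≤ 138 m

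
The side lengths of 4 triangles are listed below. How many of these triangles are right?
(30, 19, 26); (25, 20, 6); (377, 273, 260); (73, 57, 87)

1

(30,19,26): 19²+26² = 1037 > 900 = 30² → acute
(25,20,6): 6²+20² = 436 < 625 = 25² → obtuse
(377,273,260): 260²+273² = 142129 = 377² → right
(73,57,87): 57²+73² = 8578 > 7569 = 87² → acute
1 of the 4 is right.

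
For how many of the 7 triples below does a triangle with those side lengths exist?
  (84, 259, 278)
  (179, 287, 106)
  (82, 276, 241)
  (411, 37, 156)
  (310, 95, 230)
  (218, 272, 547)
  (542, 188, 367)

(84,259,278): 84+259 > 278 → valid
(106,179,287): 106+179 ≤ 287 → not valid
(82,241,276): 82+241 > 276 → valid
(37,156,411): 37+156 ≤ 411 → not valid
(95,230,310): 95+230 > 310 → valid
(218,272,547): 218+272 ≤ 547 → not valid
(188,367,542): 188+367 > 542 → valid
4 of the 7 triples form a triangle.

4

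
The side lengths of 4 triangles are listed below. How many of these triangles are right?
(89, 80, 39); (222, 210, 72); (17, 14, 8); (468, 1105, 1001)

3

(89,80,39): 39²+80² = 7921 = 89² → right
(222,210,72): 72²+210² = 49284 = 222² → right
(17,14,8): 8²+14² = 260 < 289 = 17² → obtuse
(468,1105,1001): 468²+1001² = 1221025 = 1105² → right
3 of the 4 are right.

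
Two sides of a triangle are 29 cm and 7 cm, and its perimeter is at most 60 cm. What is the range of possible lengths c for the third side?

22 < c ≤ 24

Triangle inequality alone gives 22 < c < 36.
The perimeter condition gives c ≤ 60 − 29 − 7 = 24.
Intersecting the two: 22 < c ≤ 24.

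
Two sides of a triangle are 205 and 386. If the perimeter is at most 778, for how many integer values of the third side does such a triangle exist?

6

Triangle inequality: 181 < x < 591. Perimeter ≤ 778 gives x ≤ 778 − 205 − 386 = 187.
So 181 < x ≤ 187; integers 182 through 187: 6 values.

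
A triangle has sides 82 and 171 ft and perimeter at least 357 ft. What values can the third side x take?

Triangle inequality alone gives 89 < x < 253.
The perimeter condition gives x ≥ 357 − 82 − 171 = 104.
Intersecting the two: 104 ≤ x < 253.

104 ≤ x < 253 ft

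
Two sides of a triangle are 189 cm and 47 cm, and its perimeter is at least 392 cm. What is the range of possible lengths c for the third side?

156 ≤ c < 236 cm

Triangle inequality alone gives 142 < c < 236.
The perimeter condition gives c ≥ 392 − 189 − 47 = 156.
Intersecting the two: 156 ≤ c < 236.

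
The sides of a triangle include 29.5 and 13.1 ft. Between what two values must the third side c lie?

By the triangle inequality, c must be less than 29.5 + 13.1 = 42.6 and greater than |29.5 − 13.1| = 16.4.

16.4 < c < 42.6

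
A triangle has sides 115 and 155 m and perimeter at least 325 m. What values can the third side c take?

55 ≤ c < 270

Triangle inequality alone gives 40 < c < 270.
The perimeter condition gives c ≥ 325 − 115 − 155 = 55.
Intersecting the two: 55 ≤ c < 270.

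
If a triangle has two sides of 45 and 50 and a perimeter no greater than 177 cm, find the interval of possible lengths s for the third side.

5 < s ≤ 82 cm

Triangle inequality alone gives 5 < s < 95.
The perimeter condition gives s ≤ 177 − 45 − 50 = 82.
Intersecting the two: 5 < s ≤ 82.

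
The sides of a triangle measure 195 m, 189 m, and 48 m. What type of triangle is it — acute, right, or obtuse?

Compare the square of the longest side to the sum of squares of the other two: 48² + 189² = 38025 = 195².

right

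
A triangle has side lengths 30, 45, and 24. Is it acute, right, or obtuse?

obtuse

Compare the square of the longest side to the sum of squares of the other two: 24² + 30² = 1476 < 2025 = 45².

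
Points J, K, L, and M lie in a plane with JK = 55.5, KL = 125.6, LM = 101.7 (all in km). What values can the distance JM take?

The maximum is all hops collinear in one direction: 55.5 + 125.6 + 101.7 = 282.8.
The longest hop is 125.6; the others sum to 157.2. Since 125.6 ≤ 157.2, the path can fold back on itself completely, so the minimum distance is 0.

0 ≤ JM ≤ 282.8 km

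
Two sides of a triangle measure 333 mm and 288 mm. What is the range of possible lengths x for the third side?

45 < x < 621 (mm)

By the triangle inequality, x must be less than 333 + 288 = 621 and greater than |333 − 288| = 45.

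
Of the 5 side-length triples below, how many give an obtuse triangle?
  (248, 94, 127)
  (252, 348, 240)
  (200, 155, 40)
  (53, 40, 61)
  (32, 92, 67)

1

(248,94,127): 94+127 ≤ 248, not a triangle
(252,348,240): 240²+252² = 121104 = 348² → right
(200,155,40): 40+155 ≤ 200, not a triangle
(53,40,61): 40²+53² = 4409 > 3721 = 61² → acute
(32,92,67): 32²+67² = 5513 < 8464 = 92² → obtuse
1 of the 5 is obtuse.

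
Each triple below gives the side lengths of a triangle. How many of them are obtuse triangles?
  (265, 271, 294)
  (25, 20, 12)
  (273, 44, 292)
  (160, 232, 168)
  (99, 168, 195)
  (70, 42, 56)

2

(265,271,294): 265²+271² = 143666 > 86436 = 294² → acute
(25,20,12): 12²+20² = 544 < 625 = 25² → obtuse
(273,44,292): 44²+273² = 76465 < 85264 = 292² → obtuse
(160,232,168): 160²+168² = 53824 = 232² → right
(99,168,195): 99²+168² = 38025 = 195² → right
(70,42,56): 42²+56² = 4900 = 70² → right
2 of the 6 are obtuse.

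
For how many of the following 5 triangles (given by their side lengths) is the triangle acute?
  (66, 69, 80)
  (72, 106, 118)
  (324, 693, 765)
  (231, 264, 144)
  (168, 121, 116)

(66,69,80): 66²+69² = 9117 > 6400 = 80² → acute
(72,106,118): 72²+106² = 16420 > 13924 = 118² → acute
(324,693,765): 324²+693² = 585225 = 765² → right
(231,264,144): 144²+231² = 74097 > 69696 = 264² → acute
(168,121,116): 116²+121² = 28097 < 28224 = 168² → obtuse
3 of the 5 are acute.

3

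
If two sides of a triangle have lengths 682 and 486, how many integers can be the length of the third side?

The third side lies in the open interval (196, 1168).
Integers from 197 to 1167 inclusive: 1167 − 197 + 1 = 971.

971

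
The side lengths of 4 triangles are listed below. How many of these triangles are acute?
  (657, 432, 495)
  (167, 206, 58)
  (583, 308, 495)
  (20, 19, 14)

1

(657,432,495): 432²+495² = 431649 = 657² → right
(167,206,58): 58²+167² = 31253 < 42436 = 206² → obtuse
(583,308,495): 308²+495² = 339889 = 583² → right
(20,19,14): 14²+19² = 557 > 400 = 20² → acute
1 of the 4 is acute.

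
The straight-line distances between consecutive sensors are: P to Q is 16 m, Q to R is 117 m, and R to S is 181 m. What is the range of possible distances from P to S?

48 ≤ PS ≤ 314 m

The maximum is all hops collinear in one direction: 16 + 117 + 181 = 314.
The longest hop is 181; the others sum to 133. Folding the others back against it leaves at least 181 − 133 = 48.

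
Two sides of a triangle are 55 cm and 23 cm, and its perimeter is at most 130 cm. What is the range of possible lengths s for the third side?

Triangle inequality alone gives 32 < s < 78.
The perimeter condition gives s ≤ 130 − 55 − 23 = 52.
Intersecting the two: 32 < s ≤ 52.

32 < s ≤ 52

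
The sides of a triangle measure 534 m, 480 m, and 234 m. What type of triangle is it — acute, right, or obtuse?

Compare the square of the longest side to the sum of squares of the other two: 234² + 480² = 285156 = 534².

right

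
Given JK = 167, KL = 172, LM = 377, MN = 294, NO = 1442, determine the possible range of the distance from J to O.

The maximum is all hops collinear in one direction: 167 + 172 + 377 + 294 + 1442 = 2452.
The longest hop is 1442; the others sum to 1010. Folding the others back against it leaves at least 1442 − 1010 = 432.

432 ≤ JO ≤ 2452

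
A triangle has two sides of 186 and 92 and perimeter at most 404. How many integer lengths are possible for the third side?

Triangle inequality: 94 < x < 278. Perimeter ≤ 404 gives x ≤ 404 − 186 − 92 = 126.
So 94 < x ≤ 126; integers 95 through 126: 32 values.

32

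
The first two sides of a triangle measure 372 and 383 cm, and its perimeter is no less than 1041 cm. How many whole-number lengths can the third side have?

469

Triangle inequality: 11 < x < 755. Perimeter ≥ 1041 gives x ≥ 1041 − 372 − 383 = 286.
So 286 ≤ x < 755; integers 286 through 754: 469 values.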